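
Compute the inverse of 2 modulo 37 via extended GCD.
Extended GCD: 2(-18) + 37(1) = 1. So 2^(-1) ≡ -18 ≡ 19 mod 37. Verify: 2 × 19 = 38 ≡ 1 mod 37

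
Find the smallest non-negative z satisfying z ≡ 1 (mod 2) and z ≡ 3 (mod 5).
M = 2 × 5 = 10. M₁ = 5, y₁ ≡ 1 (mod 2). M₂ = 2, y₂ ≡ 3 (mod 5). z = 1×5×1 + 3×2×3 ≡ 3 (mod 10)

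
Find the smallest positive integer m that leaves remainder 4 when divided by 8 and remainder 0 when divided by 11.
M = 8 × 11 = 88. M₁ = 11, y₁ ≡ 3 (mod 8). M₂ = 8, y₂ ≡ 7 (mod 11). m = 4×11×3 + 0×8×7 ≡ 44 (mod 88)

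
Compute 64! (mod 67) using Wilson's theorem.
(66)! = (64)! × (65) × (66) ≡ -1 (mod 67). So (64)! ≡ -1 × [(66)(65)]^(-1) ≡ 33 (mod 67)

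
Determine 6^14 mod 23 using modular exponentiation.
By repeated squaring (mod 23): 6^{1}≡6, 6^{2}≡13, 6^{4}≡8, 6^{8}≡18. Then 6^{14} = 6^{8+4+2} ≡ 18 × 8 × 13 ≡ 9 (mod 23)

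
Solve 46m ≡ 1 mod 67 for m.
Since 67 is prime, by Fermat 46^(-1) ≡ 46^{65} ≡ 51 mod 67. Verify: 46 × 51 = 2346 ≡ 1 mod 67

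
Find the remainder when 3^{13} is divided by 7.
By Fermat: 3^{6} ≡ 1 (mod 7). 13 = 2×6 + 1. So 3^{13} ≡ 3^{1} ≡ 3 (mod 7)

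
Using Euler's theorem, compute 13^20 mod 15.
By Euler: 13^{8} ≡ 1 (mod 15) since gcd(13, 15) = 1. 20 = 2×8 + 4. So 13^{20} ≡ 13^{4} ≡ 1 (mod 15)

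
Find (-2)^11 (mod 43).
By repeated squaring (mod 43): (-2)^{1}≡41, (-2)^{2}≡4, (-2)^{4}≡16, (-2)^{8}≡41. Then (-2)^{11} = (-2)^{8+2+1} ≡ 41 × 4 × 41 ≡ 16 (mod 43)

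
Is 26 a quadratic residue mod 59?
By Euler's criterion: 26^{29} ≡ 1 (mod 59). Since this equals 1, 26 is a QR.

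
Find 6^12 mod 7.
Using Fermat: 6^{6} ≡ 1 mod 7. 12 ≡ 0 mod 6. So 6^{12} ≡ 6^{0} ≡ 1 mod 7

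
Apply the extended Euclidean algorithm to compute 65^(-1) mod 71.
Extended GCD: 65(-12) + 71(11) = 1. So 65^(-1) ≡ -12 ≡ 59 mod 71. Verify: 65 × 59 = 3835 ≡ 1 mod 71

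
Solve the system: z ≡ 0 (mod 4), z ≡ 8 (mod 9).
M = 4 × 9 = 36. M₁ = 9, y₁ ≡ 1 (mod 4). M₂ = 4, y₂ ≡ 7 (mod 9). z = 0×9×1 + 8×4×7 ≡ 8 (mod 36)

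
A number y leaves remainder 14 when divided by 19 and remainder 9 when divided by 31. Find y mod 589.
M = 19 × 31 = 589. M₁ = 31, y₁ ≡ 8 mod 19. M₂ = 19, y₂ ≡ 18 mod 31. y = 14×31×8 + 9×19×18 ≡ 71 mod 589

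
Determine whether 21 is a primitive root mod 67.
21^{33} ≡ 1 mod 67 and 33 < 66, so ord_67(21) = 33 ≠ 66 and 21 is not a primitive root.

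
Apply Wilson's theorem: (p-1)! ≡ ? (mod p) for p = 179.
By Wilson's theorem, (178)! ≡ -1 ≡ 178 (mod 179)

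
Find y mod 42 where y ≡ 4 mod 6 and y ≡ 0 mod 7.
M = 6 × 7 = 42. M₁ = 7, y₁ ≡ 1 mod 6. M₂ = 6, y₂ ≡ 6 mod 7. y = 4×7×1 + 0×6×6 ≡ 28 mod 42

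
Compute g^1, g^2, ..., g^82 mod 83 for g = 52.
52^1, 52^2, ..., 52^{82} mod 83: [52, 48, 6, 63, 39, 36, 46, 68, 50, 27, 76, 51, 79, 41, 57, 59, 80, 10, 22, 65, 60, 49, 58, 28, 45, 16, 2, 21, 13, 12, 43, 78, 72, 9, 53, 17, 54, 69, 19, 75, 82, 31, 35, 77, 20, 44, 47, 37, 15, 33, 56, 7, 32, 4, 42, 26, 24, 3, 73, 61, 18, 23, 34, 25, 55, 38, 67, 81, 62, 70, 71, 40, 5, 11, 74, 30, 66, 29, 14, 64, 8, 1]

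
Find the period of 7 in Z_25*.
Powers of 7 mod 25: 7^1≡7, 7^2≡24, 7^3≡18, 7^4≡1. So the order of 7 is 4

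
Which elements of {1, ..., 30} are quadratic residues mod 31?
QRs mod 31: {1, 2, 4, 5, 7, 8, 9, 10, 14, 16, 18, 19, 20, 25, 28}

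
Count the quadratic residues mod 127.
Exactly half the non-zero residues mod a prime are QRs: (127-1)/2 = 63.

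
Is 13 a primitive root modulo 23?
13^{11} ≡ 1 (mod 23) and 11 < 22, so ord_23(13) = 11 ≠ 22 and 13 is not a primitive root.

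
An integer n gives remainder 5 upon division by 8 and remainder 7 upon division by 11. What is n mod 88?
M = 8 × 11 = 88. M₁ = 11, y₁ ≡ 3 mod 8. M₂ = 8, y₂ ≡ 7 mod 11. n = 5×11×3 + 7×8×7 ≡ 29 mod 88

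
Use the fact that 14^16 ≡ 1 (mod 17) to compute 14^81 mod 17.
By Fermat: 14^{16} ≡ 1 (mod 17). 81 = 5×16 + 1. So 14^{81} ≡ 14^{1} ≡ 14 (mod 17)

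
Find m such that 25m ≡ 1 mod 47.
Since 47 is prime, by Fermat 25^(-1) ≡ 25^{45} ≡ 32 mod 47. Verify: 25 × 32 = 800 ≡ 1 mod 47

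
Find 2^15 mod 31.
By repeated squaring mod 31: 2^{1}≡2, 2^{2}≡4, 2^{4}≡16, 2^{8}≡8. Then 2^{15} = 2^{8+4+2+1} ≡ 8 × 16 × 4 × 2 ≡ 1 mod 31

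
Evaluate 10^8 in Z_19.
By repeated squaring mod 19: 10^{1}≡10, 10^{2}≡5, 10^{4}≡6, 10^{8}≡17. So 10^{8} ≡ 17 mod 19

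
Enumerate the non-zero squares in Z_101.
Quadratic residues modulo 101: {1, 4, 5, 6, 9, 13, 14, 16, 17, 19, 20, 21, 22, 23, 24, 25, 30, 31, 33, 36, 37, 43, 45, 47, 49, 52, 54, 56, 58, 64, 65, 68, 70, 71, 76, 77, 78, 79, 80, 81, 82, 84, 85, 87, 88, 92, 95, 96, 97, 100}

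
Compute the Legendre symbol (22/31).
(22/31) = 22^{15} mod 31 = -1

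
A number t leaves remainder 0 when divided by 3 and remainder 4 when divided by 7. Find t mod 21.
M = 3 × 7 = 21. M₁ = 7, y₁ ≡ 1 mod 3. M₂ = 3, y₂ ≡ 5 mod 7. t = 0×7×1 + 4×3×5 ≡ 18 mod 21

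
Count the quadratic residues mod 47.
Exactly half the non-zero residues mod a prime are QRs: (47-1)/2 = 23.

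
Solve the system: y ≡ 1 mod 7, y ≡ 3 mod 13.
M = 7 × 13 = 91. M₁ = 13, y₁ ≡ 6 mod 7. M₂ = 7, y₂ ≡ 2 mod 13. y = 1×13×6 + 3×7×2 ≡ 29 mod 91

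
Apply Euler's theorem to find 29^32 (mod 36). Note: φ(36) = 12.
By Euler: 29^{12} ≡ 1 (mod 36) since gcd(29, 36) = 1. 32 = 2×12 + 8. So 29^{32} ≡ 29^{8} ≡ 13 (mod 36)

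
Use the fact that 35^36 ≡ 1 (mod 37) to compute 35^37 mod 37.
By Fermat: 35^{36} ≡ 1 (mod 37). So 35^{37} = 35^{36} · 35^{1} ≡ 35^{1} ≡ 35 (mod 37)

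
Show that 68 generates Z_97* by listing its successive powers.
68^1, 68^2, ..., 68^{96} mod 97: [68, 65, 55, 54, 83, 18, 60, 6, 20, 2, 39, 33, 13, 11, 69, 36, 23, 12, 40, 4, 78, 66, 26, 22, 41, 72, 46, 24, 80, 8, 59, 35, 52, 44, 82, 47, 92, 48, 63, 16, 21, 70, 7, 88, 67, 94, 87, 96, 29, 32, 42, 43, 14, 79, 37, 91, 77, 95, 58, 64, 84, 86, 28, 61, 74, 85, 57, 93, 19, 31, 71, 75, 56, 25, 51, 73, 17, 89, 38, 62, 45, 53, 15, 50, 5, 49, 34, 81, 76, 27, 90, 9, 30, 3, 10, 1]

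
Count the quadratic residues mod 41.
For prime 41, there are (p-1)/2 = (41-1)/2 = 20 quadratic residues (excluding 0).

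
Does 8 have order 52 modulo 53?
ord_53(8) divides 52. For each prime q|52: 8^{26}≡52, 8^{4}≡15, none ≡ 1. So 8 has order 52 and is a primitive root mod 53.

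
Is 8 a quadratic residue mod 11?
By Euler's criterion: 8^{5} ≡ 10 (mod 11). Since this equals -1 (≡ 10), 8 is not a QR.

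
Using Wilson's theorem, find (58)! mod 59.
By Wilson's theorem, (58)! ≡ -1 ≡ 58 mod 59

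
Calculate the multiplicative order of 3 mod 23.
Powers of 3 mod 23: 3^1≡3, 3^2≡9, 3^3≡4, 3^4≡12, 3^5≡13, 3^6≡16, 3^7≡2, 3^8≡6, 3^9≡18, 3^10≡8, 3^11≡1. So the order of 3 is 11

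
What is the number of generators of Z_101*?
There are φ(101-1) = φ(100) = 40 primitive roots modulo 101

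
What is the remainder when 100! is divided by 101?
By Wilson's theorem, (100)! ≡ -1 ≡ 100 mod 101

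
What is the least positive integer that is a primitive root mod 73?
g = 5. For each prime q|72: 5^{36}≡72, 5^{24}≡8, none ≡ 1, so ord_73(5) = 72 and 5 is a primitive root.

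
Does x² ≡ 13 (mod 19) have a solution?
By Euler's criterion: 13^{9} ≡ 18 (mod 19). Since this equals -1 (≡ 18), 13 is not a QR.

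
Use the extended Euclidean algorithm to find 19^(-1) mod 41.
Extended GCD: 19(13) + 41(-6) = 1. So 19^(-1) ≡ 13 mod 41. Verify: 19 × 13 = 247 ≡ 1 mod 41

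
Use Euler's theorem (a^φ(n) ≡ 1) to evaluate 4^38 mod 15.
By Euler: 4^{8} ≡ 1 mod 15 since gcd(4, 15) = 1. 38 = 4×8 + 6. So 4^{38} ≡ 4^{6} ≡ 1 mod 15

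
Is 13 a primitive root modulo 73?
ord_73(13) divides 72. For each prime q|72: 13^{36}≡72, 13^{24}≡64, none ≡ 1. So 13 has order 72 and is a primitive root mod 73.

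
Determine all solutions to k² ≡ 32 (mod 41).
The square roots of 32 mod 41 are 14 and 27. Verify: 14² = 196 ≡ 32 (mod 41)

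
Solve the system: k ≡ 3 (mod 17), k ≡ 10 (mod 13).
M = 17 × 13 = 221. M₁ = 13, y₁ ≡ 4 (mod 17). M₂ = 17, y₂ ≡ 10 (mod 13). k = 3×13×4 + 10×17×10 ≡ 88 (mod 221)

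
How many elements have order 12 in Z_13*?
Number of primitive roots mod 13 = φ(p-1) = φ(12) = 4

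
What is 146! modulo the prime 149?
(148)! = (146)! × (147) × (148) ≡ -1 mod 149. So (146)! ≡ -1 × [(148)(147)]^(-1) ≡ 74 mod 149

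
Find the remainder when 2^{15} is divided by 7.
By Fermat: 2^{6} ≡ 1 mod 7. 15 = 2×6 + 3. So 2^{15} ≡ 2^{3} ≡ 1 mod 7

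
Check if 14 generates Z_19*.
ord_19(14) divides 18. For each prime q|18: 14^{9}≡18, 14^{6}≡7, none ≡ 1. So 14 has order 18 and is a primitive root mod 19.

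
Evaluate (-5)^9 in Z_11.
By repeated squaring mod 11: (-5)^{1}≡6, (-5)^{2}≡3, (-5)^{4}≡9, (-5)^{8}≡4. Then (-5)^{9} = (-5)^{8+1} ≡ 4 × 6 ≡ 2 mod 11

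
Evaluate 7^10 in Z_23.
By repeated squaring (mod 23): 7^{1}≡7, 7^{2}≡3, 7^{4}≡9, 7^{8}≡12. Then 7^{10} = 7^{8+2} ≡ 12 × 3 ≡ 13 (mod 23)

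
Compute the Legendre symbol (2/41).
(2/41) = 2^{20} mod 41 = 1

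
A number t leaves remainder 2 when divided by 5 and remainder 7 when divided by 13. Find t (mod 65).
M = 5 × 13 = 65. M₁ = 13, y₁ ≡ 2 (mod 5). M₂ = 5, y₂ ≡ 8 (mod 13). t = 2×13×2 + 7×5×8 ≡ 7 (mod 65)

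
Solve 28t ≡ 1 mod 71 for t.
Since 71 is prime, by Fermat 28^(-1) ≡ 28^{69} ≡ 33 mod 71. Verify: 28 × 33 = 924 ≡ 1 mod 71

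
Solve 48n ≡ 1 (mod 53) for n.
Since 53 is prime, by Fermat 48^(-1) ≡ 48^{51} ≡ 21 (mod 53). Verify: 48 × 21 = 1008 ≡ 1 (mod 53)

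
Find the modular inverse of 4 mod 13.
Since 13 is prime, by Fermat 4^(-1) ≡ 4^{11} ≡ 10 (mod 13). Verify: 4 × 10 = 40 ≡ 1 (mod 13)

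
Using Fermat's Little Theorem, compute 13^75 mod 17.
By Fermat: 13^{16} ≡ 1 mod 17. 75 = 4×16 + 11. So 13^{75} ≡ 13^{11} ≡ 4 mod 17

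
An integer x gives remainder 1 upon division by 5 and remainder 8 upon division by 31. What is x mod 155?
M = 5 × 31 = 155. M₁ = 31, y₁ ≡ 1 mod 5. M₂ = 5, y₂ ≡ 25 mod 31. x = 1×31×1 + 8×5×25 ≡ 101 mod 155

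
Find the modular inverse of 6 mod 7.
Since 7 is prime, by Fermat 6^(-1) ≡ 6^{5} ≡ 6 mod 7. Verify: 6 × 6 = 36 ≡ 1 mod 7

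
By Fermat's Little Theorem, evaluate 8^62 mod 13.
By Fermat: 8^{12} ≡ 1 (mod 13). 62 = 5×12 + 2. So 8^{62} ≡ 8^{2} ≡ 12 (mod 13)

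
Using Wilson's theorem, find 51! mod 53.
(52)! = (51)! × (52) ≡ -1 mod 53. So (51)! ≡ -1 × (52)^(-1) ≡ (-1)×(-1) = 1 mod 53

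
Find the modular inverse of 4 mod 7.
Since 7 is prime, by Fermat 4^(-1) ≡ 4^{5} ≡ 2 (mod 7). Verify: 4 × 2 = 8 ≡ 1 (mod 7)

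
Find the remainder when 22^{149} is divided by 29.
By Fermat: 22^{28} ≡ 1 mod 29. 149 = 5×28 + 9. So 22^{149} ≡ 22^{9} ≡ 9 mod 29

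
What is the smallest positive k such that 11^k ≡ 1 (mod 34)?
Powers of 11 mod 34: 11^1≡11, 11^2≡19, 11^3≡5, 11^4≡21, 11^5≡27, 11^6≡25, 11^7≡3, 11^8≡33, 11^9≡23, 11^10≡15, 11^11≡29, 11^12≡13, 11^13≡7, 11^14≡9, 11^15≡31, 11^16≡1. Order = 16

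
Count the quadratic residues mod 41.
The squaring map on Z_41* is 2-to-1, so there are (40)/2 = 20 QRs.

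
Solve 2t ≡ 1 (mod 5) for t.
Since 5 is prime, by Fermat 2^(-1) ≡ 2^{3} ≡ 3 (mod 5). Verify: 2 × 3 = 6 ≡ 1 (mod 5)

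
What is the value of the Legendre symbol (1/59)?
(1/59) = 1^{29} mod 59 = 1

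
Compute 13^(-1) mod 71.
Since 71 is prime, by Fermat 13^(-1) ≡ 13^{69} ≡ 11 mod 71. Verify: 13 × 11 = 143 ≡ 1 mod 71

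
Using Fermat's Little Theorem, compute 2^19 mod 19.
By Fermat: 2^{18} ≡ 1 mod 19. So 2^{19} = 2^{18} · 2^{1} ≡ 2^{1} ≡ 2 mod 19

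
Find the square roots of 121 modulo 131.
The square roots of 121 mod 131 are 11 and 120. Verify: 11² = 121 ≡ 121 mod 131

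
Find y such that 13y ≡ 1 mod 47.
Since 47 is prime, by Fermat 13^(-1) ≡ 13^{45} ≡ 29 mod 47. Verify: 13 × 29 = 377 ≡ 1 mod 47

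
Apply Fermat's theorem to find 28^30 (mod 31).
By Fermat's Little Theorem, 28^{30} ≡ 1 (mod 31) since 31 is prime and gcd(28, 31) = 1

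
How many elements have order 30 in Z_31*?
A prime p has φ(p-1) primitive roots; here φ(30) = 8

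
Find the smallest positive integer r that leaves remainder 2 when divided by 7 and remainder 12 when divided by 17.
M = 7 × 17 = 119. M₁ = 17, y₁ ≡ 5 (mod 7). M₂ = 7, y₂ ≡ 5 (mod 17). r = 2×17×5 + 12×7×5 ≡ 114 (mod 119)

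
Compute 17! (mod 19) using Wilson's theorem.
(18)! = (17)! × (18) ≡ -1 (mod 19). So (17)! ≡ -1 × (18)^(-1) ≡ (-1)×(-1) = 1 (mod 19)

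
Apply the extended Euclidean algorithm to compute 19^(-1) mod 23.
Extended GCD: 19(-6) + 23(5) = 1. So 19^(-1) ≡ -6 ≡ 17 mod 23. Verify: 19 × 17 = 323 ≡ 1 mod 23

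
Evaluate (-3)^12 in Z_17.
By repeated squaring (mod 17): (-3)^{1}≡14, (-3)^{2}≡9, (-3)^{4}≡13, (-3)^{8}≡16. Then (-3)^{12} = (-3)^{8+4} ≡ 16 × 13 ≡ 4 (mod 17)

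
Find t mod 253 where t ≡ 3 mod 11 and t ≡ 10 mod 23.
M = 11 × 23 = 253. M₁ = 23, y₁ ≡ 1 mod 11. M₂ = 11, y₂ ≡ 21 mod 23. t = 3×23×1 + 10×11×21 ≡ 102 mod 253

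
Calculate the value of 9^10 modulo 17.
By repeated squaring mod 17: 9^{1}≡9, 9^{2}≡13, 9^{4}≡16, 9^{8}≡1. Then 9^{10} = 9^{8+2} ≡ 1 × 13 ≡ 13 mod 17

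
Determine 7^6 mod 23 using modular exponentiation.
By repeated squaring (mod 23): 7^{1}≡7, 7^{2}≡3, 7^{4}≡9. Then 7^{6} = 7^{4+2} ≡ 9 × 3 ≡ 4 (mod 23)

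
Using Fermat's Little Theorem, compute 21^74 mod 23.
By Fermat: 21^{22} ≡ 1 (mod 23). 74 = 3×22 + 8. So 21^{74} ≡ 21^{8} ≡ 3 (mod 23)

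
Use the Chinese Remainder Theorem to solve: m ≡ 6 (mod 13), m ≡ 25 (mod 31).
M = 13 × 31 = 403. M₁ = 31, y₁ ≡ 8 (mod 13). M₂ = 13, y₂ ≡ 12 (mod 31). m = 6×31×8 + 25×13×12 ≡ 149 (mod 403)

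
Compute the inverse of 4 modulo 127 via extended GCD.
Extended GCD: 4(32) + 127(-1) = 1. So 4^(-1) ≡ 32 (mod 127). Verify: 4 × 32 = 128 ≡ 1 (mod 127)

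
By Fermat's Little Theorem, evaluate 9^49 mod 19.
By Fermat: 9^{18} ≡ 1 mod 19. 49 = 2×18 + 13. So 9^{49} ≡ 9^{13} ≡ 6 mod 19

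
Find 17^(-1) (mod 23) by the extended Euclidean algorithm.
Extended GCD: 17(-4) + 23(3) = 1. So 17^(-1) ≡ -4 ≡ 19 (mod 23). Verify: 17 × 19 = 323 ≡ 1 (mod 23)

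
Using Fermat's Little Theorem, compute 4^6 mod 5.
By Fermat: 4^{4} ≡ 1 (mod 5). So 4^{6} = 4^{4} · 4^{2} ≡ 4^{2} ≡ 1 (mod 5)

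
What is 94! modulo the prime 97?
(96)! = (94)! × (95) × (96) ≡ -1 (mod 97). So (94)! ≡ -1 × [(96)(95)]^(-1) ≡ 48 (mod 97)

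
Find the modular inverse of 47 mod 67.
Since 67 is prime, by Fermat 47^(-1) ≡ 47^{65} ≡ 10 (mod 67). Verify: 47 × 10 = 470 ≡ 1 (mod 67)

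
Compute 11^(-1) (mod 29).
Since 29 is prime, by Fermat 11^(-1) ≡ 11^{27} ≡ 8 (mod 29). Verify: 11 × 8 = 88 ≡ 1 (mod 29)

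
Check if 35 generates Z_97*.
35^{3} ≡ 1 mod 97 and 3 < 96, so ord_97(35) = 3 ≠ 96 and 35 is not a primitive root.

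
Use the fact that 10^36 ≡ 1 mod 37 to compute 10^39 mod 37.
By Fermat: 10^{36} ≡ 1 mod 37. So 10^{39} = 10^{36} · 10^{3} ≡ 10^{3} ≡ 1 mod 37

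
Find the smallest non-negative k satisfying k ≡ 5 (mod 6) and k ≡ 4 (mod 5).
M = 6 × 5 = 30. M₁ = 5, y₁ ≡ 5 (mod 6). M₂ = 6, y₂ ≡ 1 (mod 5). k = 5×5×5 + 4×6×1 ≡ 29 (mod 30)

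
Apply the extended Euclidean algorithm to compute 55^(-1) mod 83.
Extended GCD: 55(-3) + 83(2) = 1. So 55^(-1) ≡ -3 ≡ 80 (mod 83). Verify: 55 × 80 = 4400 ≡ 1 (mod 83)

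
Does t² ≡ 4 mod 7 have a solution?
By Euler's criterion: 4^{3} ≡ 1 mod 7. Since this equals 1, 4 is a QR.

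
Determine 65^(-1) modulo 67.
Since 67 is prime, by Fermat 65^(-1) ≡ 65^{65} ≡ 33 mod 67. Verify: 65 × 33 = 2145 ≡ 1 mod 67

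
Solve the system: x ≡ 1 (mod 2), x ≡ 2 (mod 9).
M = 2 × 9 = 18. M₁ = 9, y₁ ≡ 1 (mod 2). M₂ = 2, y₂ ≡ 5 (mod 9). x = 1×9×1 + 2×2×5 ≡ 11 (mod 18)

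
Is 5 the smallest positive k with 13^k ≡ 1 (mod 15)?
Powers of 13 mod 15: 13^1≡13, 13^2≡4, 13^3≡7, 13^4≡1. Already 13^4≡1, so the order is 4 < 5. No, the actual order is 4.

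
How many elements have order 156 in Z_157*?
Number of primitive roots mod 157 = φ(p-1) = φ(156) = 48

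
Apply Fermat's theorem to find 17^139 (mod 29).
By Fermat: 17^{28} ≡ 1 (mod 29). 139 = 4×28 + 27. So 17^{139} ≡ 17^{27} ≡ 12 (mod 29)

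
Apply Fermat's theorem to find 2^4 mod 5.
By Fermat's Little Theorem, 2^{4} ≡ 1 mod 5 since 5 is prime and gcd(2, 5) = 1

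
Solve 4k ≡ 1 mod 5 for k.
Since 5 is prime, by Fermat 4^(-1) ≡ 4^{3} ≡ 4 mod 5. Verify: 4 × 4 = 16 ≡ 1 mod 5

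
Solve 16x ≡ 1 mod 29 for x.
Since 29 is prime, by Fermat 16^(-1) ≡ 16^{27} ≡ 20 mod 29. Verify: 16 × 20 = 320 ≡ 1 mod 29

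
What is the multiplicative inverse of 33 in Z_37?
Since 37 is prime, by Fermat 33^(-1) ≡ 33^{35} ≡ 9 (mod 37). Verify: 33 × 9 = 297 ≡ 1 (mod 37)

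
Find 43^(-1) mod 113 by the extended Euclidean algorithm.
Extended GCD: 43(-21) + 113(8) = 1. So 43^(-1) ≡ -21 ≡ 92 mod 113. Verify: 43 × 92 = 3956 ≡ 1 mod 113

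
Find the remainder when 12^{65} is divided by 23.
By Fermat: 12^{22} ≡ 1 (mod 23). 65 = 2×22 + 21. So 12^{65} ≡ 12^{21} ≡ 2 (mod 23)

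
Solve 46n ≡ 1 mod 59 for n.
Since 59 is prime, by Fermat 46^(-1) ≡ 46^{57} ≡ 9 mod 59. Verify: 46 × 9 = 414 ≡ 1 mod 59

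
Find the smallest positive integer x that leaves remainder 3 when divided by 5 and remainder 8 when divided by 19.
M = 5 × 19 = 95. M₁ = 19, y₁ ≡ 4 (mod 5). M₂ = 5, y₂ ≡ 4 (mod 19). x = 3×19×4 + 8×5×4 ≡ 8 (mod 95)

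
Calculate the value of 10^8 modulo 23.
By repeated squaring (mod 23): 10^{1}≡10, 10^{2}≡8, 10^{4}≡18, 10^{8}≡2. So 10^{8} ≡ 2 (mod 23)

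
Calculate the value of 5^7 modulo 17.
By repeated squaring (mod 17): 5^{1}≡5, 5^{2}≡8, 5^{4}≡13. Then 5^{7} = 5^{4+2+1} ≡ 13 × 8 × 5 ≡ 10 (mod 17)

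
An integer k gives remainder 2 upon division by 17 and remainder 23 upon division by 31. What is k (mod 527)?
M = 17 × 31 = 527. M₁ = 31, y₁ ≡ 11 (mod 17). M₂ = 17, y₂ ≡ 11 (mod 31). k = 2×31×11 + 23×17×11 ≡ 240 (mod 527)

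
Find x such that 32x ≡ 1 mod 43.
Since 43 is prime, by Fermat 32^(-1) ≡ 32^{41} ≡ 39 mod 43. Verify: 32 × 39 = 1248 ≡ 1 mod 43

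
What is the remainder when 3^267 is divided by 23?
Using Fermat: 3^{22} ≡ 1 (mod 23). 267 ≡ 3 (mod 22). So 3^{267} ≡ 3^{3} ≡ 4 (mod 23)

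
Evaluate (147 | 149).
(147/149) = 147^{74} mod 149 = -1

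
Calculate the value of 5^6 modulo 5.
By repeated squaring (mod 5): 5^{1}≡0, 5^{2}≡0, 5^{4}≡0. Then 5^{6} = 5^{4+2} ≡ 0 × 0 ≡ 0 (mod 5)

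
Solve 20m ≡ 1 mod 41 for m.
Since 41 is prime, by Fermat 20^(-1) ≡ 20^{39} ≡ 39 mod 41. Verify: 20 × 39 = 780 ≡ 1 mod 41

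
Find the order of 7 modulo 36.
Powers of 7 mod 36: 7^1≡7, 7^2≡13, 7^3≡19, 7^4≡25, 7^5≡31, 7^6≡1. ord_36(7) = 6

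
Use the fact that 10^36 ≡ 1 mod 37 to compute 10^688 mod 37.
By Fermat: 10^{36} ≡ 1 mod 37. 688 ≡ 4 mod 36. So 10^{688} ≡ 10^{4} ≡ 10 mod 37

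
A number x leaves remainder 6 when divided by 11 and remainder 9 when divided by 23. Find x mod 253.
M = 11 × 23 = 253. M₁ = 23, y₁ ≡ 1 mod 11. M₂ = 11, y₂ ≡ 21 mod 23. x = 6×23×1 + 9×11×21 ≡ 193 mod 253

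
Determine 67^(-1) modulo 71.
Since 71 is prime, by Fermat 67^(-1) ≡ 67^{69} ≡ 53 (mod 71). Verify: 67 × 53 = 3551 ≡ 1 (mod 71)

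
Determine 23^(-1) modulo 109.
Since 109 is prime, by Fermat 23^(-1) ≡ 23^{107} ≡ 19 mod 109. Verify: 23 × 19 = 437 ≡ 1 mod 109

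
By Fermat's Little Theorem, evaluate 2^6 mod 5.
By Fermat: 2^{4} ≡ 1 mod 5. So 2^{6} = 2^{4} · 2^{2} ≡ 2^{2} ≡ 4 mod 5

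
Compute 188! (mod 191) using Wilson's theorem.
(190)! = (188)! × (189) × (190) ≡ -1 (mod 191). So (188)! ≡ -1 × [(190)(189)]^(-1) ≡ 95 (mod 191)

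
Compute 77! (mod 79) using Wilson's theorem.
(78)! = (77)! × (78) ≡ -1 (mod 79). So (77)! ≡ -1 × (78)^(-1) ≡ (-1)×(-1) = 1 (mod 79)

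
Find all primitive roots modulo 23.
There are φ(22) = 10 primitive roots mod 23: {5, 7, 10, 11, 14, 15, 17, 19, 20, 21}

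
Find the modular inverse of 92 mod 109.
Since 109 is prime, by Fermat 92^(-1) ≡ 92^{107} ≡ 32 mod 109. Verify: 92 × 32 = 2944 ≡ 1 mod 109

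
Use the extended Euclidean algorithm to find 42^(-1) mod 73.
Extended GCD: 42(-33) + 73(19) = 1. So 42^(-1) ≡ -33 ≡ 40 (mod 73). Verify: 42 × 40 = 1680 ≡ 1 (mod 73)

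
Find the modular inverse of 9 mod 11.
Since 11 is prime, by Fermat 9^(-1) ≡ 9^{9} ≡ 5 (mod 11). Verify: 9 × 5 = 45 ≡ 1 (mod 11)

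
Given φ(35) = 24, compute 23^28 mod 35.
By Euler: 23^{24} ≡ 1 mod 35 since gcd(23, 35) = 1. 28 = 1×24 + 4. So 23^{28} ≡ 23^{4} ≡ 16 mod 35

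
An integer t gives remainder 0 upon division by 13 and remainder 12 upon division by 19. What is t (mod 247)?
M = 13 × 19 = 247. M₁ = 19, y₁ ≡ 11 (mod 13). M₂ = 13, y₂ ≡ 3 (mod 19). t = 0×19×11 + 12×13×3 ≡ 221 (mod 247)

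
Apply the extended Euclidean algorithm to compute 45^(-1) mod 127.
Extended GCD: 45(48) + 127(-17) = 1. So 45^(-1) ≡ 48 (mod 127). Verify: 45 × 48 = 2160 ≡ 1 (mod 127)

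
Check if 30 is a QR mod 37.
By Euler's criterion: 30^{18} ≡ 1 mod 37. Since this equals 1, 30 is a QR.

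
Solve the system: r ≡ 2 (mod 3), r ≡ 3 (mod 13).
M = 3 × 13 = 39. M₁ = 13, y₁ ≡ 1 (mod 3). M₂ = 3, y₂ ≡ 9 (mod 13). r = 2×13×1 + 3×3×9 ≡ 29 (mod 39)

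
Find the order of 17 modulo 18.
Powers of 17 mod 18: 17^1≡17, 17^2≡1. Order = 2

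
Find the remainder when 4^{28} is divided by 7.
By Fermat: 4^{6} ≡ 1 mod 7. 28 = 4×6 + 4. So 4^{28} ≡ 4^{4} ≡ 4 mod 7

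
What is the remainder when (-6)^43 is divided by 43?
Using Fermat: (-6)^{42} ≡ 1 mod 43. 43 ≡ 1 mod 42. So (-6)^{43} ≡ (-6)^{1} ≡ 37 mod 43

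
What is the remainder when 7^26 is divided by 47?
By repeated squaring (mod 47): 7^{1}≡7, 7^{2}≡2, 7^{4}≡4, 7^{8}≡16, 7^{16}≡21. Then 7^{26} = 7^{16+8+2} ≡ 21 × 16 × 2 ≡ 14 (mod 47)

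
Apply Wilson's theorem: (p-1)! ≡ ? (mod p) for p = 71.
By Wilson's theorem, (70)! ≡ -1 ≡ 70 mod 71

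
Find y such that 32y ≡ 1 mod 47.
Since 47 is prime, by Fermat 32^(-1) ≡ 32^{45} ≡ 25 mod 47. Verify: 32 × 25 = 800 ≡ 1 mod 47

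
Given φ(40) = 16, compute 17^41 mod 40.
By Euler: 17^{16} ≡ 1 (mod 40) since gcd(17, 40) = 1. 41 = 2×16 + 9. So 17^{41} ≡ 17^{9} ≡ 17 (mod 40)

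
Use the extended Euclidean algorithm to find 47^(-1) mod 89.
Extended GCD: 47(36) + 89(-19) = 1. So 47^(-1) ≡ 36 (mod 89). Verify: 47 × 36 = 1692 ≡ 1 (mod 89)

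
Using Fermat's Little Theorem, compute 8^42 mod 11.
By Fermat: 8^{10} ≡ 1 mod 11. 42 = 4×10 + 2. So 8^{42} ≡ 8^{2} ≡ 9 mod 11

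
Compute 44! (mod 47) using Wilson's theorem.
(46)! = (44)! × (45) × (46) ≡ -1 (mod 47). So (44)! ≡ -1 × [(46)(45)]^(-1) ≡ 23 (mod 47)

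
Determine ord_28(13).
Powers of 13 mod 28: 13^1≡13, 13^2≡1. Order = 2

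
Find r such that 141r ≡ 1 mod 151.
Since 151 is prime, by Fermat 141^(-1) ≡ 141^{149} ≡ 15 mod 151. Verify: 141 × 15 = 2115 ≡ 1 mod 151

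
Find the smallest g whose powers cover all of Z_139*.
g = 2. Powers: [2, 4, 8, 16, 32, 64, 128, 117, 95, ...] generates all 138 non-zero residues.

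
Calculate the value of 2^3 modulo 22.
2^{3} = 8 ≡ 8 (mod 22)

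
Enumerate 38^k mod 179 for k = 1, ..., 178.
38^1, 38^2, ..., 38^{178} mod 179: [38, 12, 98, 144, 102, 117, 150, 151, 10, 22, 120, 85, 8, 125, 96, 68, 78, 100, 41, 126, 134, 80, 176, 65, 143, 64, 105, 52, 7, 87, 84, 149, 113, 177, 103, 155, 162, 70, 154, 124, 58, 56, 159, 135, 118, 9, 163, 108, 166, 43, 23, 158, 97, 106, 90, 19, 6, 49, 72, 51, 148, 75, 165, 5, 11, 60, 132, 4, 152, 48, 34, 39, 50, 110, 63, 67, 40, 88, 122, 161, 32, 142, 26, 93, 133, 42, 164, 146, 178, 141, 167, 81, 35, 77, 62, 29, 28, 169, 157, 59, 94, 171, 54, 83, 111, 101, 79, 138, 53, 45, 99, 3, 114, 36, 115, 74, 127, 172, 92, 95, 30, 66, 2, 76, 24, 17, 109, 25, 55, 121, 123, 20, 44, 61, 170, 16, 71, 13, 136, 156, 21, 82, 73, 89, 160, 173, 130, 107, 128, 31, 104, 14, 174, 168, 119, 47, 175, 27, 131, 145, 140, 129, 69, 116, 112, 139, 91, 57, 18, 147, 37, 153, 86, 46, 137, 15, 33, 1]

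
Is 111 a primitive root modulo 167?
ord_167(111) divides 166. For each prime q|166: 111^{83}≡166, 111^{2}≡130, none ≡ 1. So 111 has order 166 and is a primitive root mod 167.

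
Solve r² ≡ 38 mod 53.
The square roots of 38 mod 53 are 12 and 41. Verify: 12² = 144 ≡ 38 mod 53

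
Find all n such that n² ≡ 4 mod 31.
The square roots of 4 mod 31 are 2 and 29. Verify: 2² = 4 ≡ 4 mod 31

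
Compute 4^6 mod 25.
By repeated squaring (mod 25): 4^{1}≡4, 4^{2}≡16, 4^{4}≡6. Then 4^{6} = 4^{4+2} ≡ 6 × 16 ≡ 21 (mod 25)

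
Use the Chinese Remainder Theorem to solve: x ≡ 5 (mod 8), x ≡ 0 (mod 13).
M = 8 × 13 = 104. M₁ = 13, y₁ ≡ 5 (mod 8). M₂ = 8, y₂ ≡ 5 (mod 13). x = 5×13×5 + 0×8×5 ≡ 13 (mod 104)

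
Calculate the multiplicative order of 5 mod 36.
Powers of 5 mod 36: 5^1≡5, 5^2≡25, 5^3≡17, 5^4≡13, 5^5≡29, 5^6≡1. ord_36(5) = 6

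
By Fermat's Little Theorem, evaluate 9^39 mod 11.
By Fermat: 9^{10} ≡ 1 mod 11. 39 = 3×10 + 9. So 9^{39} ≡ 9^{9} ≡ 5 mod 11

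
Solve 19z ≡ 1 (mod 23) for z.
Since 23 is prime, by Fermat 19^(-1) ≡ 19^{21} ≡ 17 (mod 23). Verify: 19 × 17 = 323 ≡ 1 (mod 23)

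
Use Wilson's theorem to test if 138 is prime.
(137)! mod 138 = 0. Since 0 ≢ -1 mod 138, 138 is not prime.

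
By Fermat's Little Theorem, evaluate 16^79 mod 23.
By Fermat: 16^{22} ≡ 1 (mod 23). 79 = 3×22 + 13. So 16^{79} ≡ 16^{13} ≡ 3 (mod 23)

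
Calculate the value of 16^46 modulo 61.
By repeated squaring (mod 61): 16^{1}≡16, 16^{2}≡12, 16^{4}≡22, 16^{8}≡57, 16^{16}≡16, 16^{32}≡12. Then 16^{46} = 16^{32+8+4+2} ≡ 12 × 57 × 22 × 12 ≡ 16 (mod 61)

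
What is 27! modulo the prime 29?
(28)! = (27)! × (28) ≡ -1 mod 29. So (27)! ≡ -1 × (28)^(-1) ≡ (-1)×(-1) = 1 mod 29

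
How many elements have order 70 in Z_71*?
Number of primitive roots mod 71 = φ(p-1) = φ(70) = 24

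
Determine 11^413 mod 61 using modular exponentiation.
Using Fermat: 11^{60} ≡ 1 mod 61. 413 ≡ 53 mod 60. So 11^{413} ≡ 11^{53} ≡ 11 mod 61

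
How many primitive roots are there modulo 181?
Number of primitive roots mod 181 = φ(p-1) = φ(180) = 48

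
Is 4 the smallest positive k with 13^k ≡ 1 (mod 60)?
Powers of 13 mod 60: 13^1≡13, 13^2≡49, 13^3≡37, 13^4≡1. First k with 13^k≡1 is k=4. Yes, ord_60(13) = 4.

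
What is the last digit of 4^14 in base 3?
Using Fermat: 4^{2} ≡ 1 mod 3. 14 ≡ 0 mod 2. So 4^{14} ≡ 4^{0} ≡ 1 mod 3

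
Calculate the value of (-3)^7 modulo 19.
By repeated squaring mod 19: (-3)^{1}≡16, (-3)^{2}≡9, (-3)^{4}≡5. Then (-3)^{7} = (-3)^{4+2+1} ≡ 5 × 9 × 16 ≡ 17 mod 19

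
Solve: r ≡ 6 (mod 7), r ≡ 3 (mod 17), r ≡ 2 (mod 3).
M = 7 × 17 × 3 = 357. M₁ = 51, y₁ ≡ 4 (mod 7). M₂ = 21, y₂ ≡ 13 (mod 17). M₃ = 119, y₃ ≡ 2 (mod 3). r = 6×51×4 + 3×21×13 + 2×119×2 ≡ 20 (mod 357)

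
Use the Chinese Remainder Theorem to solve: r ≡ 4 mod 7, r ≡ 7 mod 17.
M = 7 × 17 = 119. M₁ = 17, y₁ ≡ 5 mod 7. M₂ = 7, y₂ ≡ 5 mod 17. r = 4×17×5 + 7×7×5 ≡ 109 mod 119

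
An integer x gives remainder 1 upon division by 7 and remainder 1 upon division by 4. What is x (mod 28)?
M = 7 × 4 = 28. M₁ = 4, y₁ ≡ 2 (mod 7). M₂ = 7, y₂ ≡ 3 (mod 4). x = 1×4×2 + 1×7×3 ≡ 1 (mod 28)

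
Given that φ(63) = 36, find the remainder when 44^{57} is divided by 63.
By Euler: 44^{36} ≡ 1 mod 63 since gcd(44, 63) = 1. 57 = 1×36 + 21. So 44^{57} ≡ 44^{21} ≡ 8 mod 63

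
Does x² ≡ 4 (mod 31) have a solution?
By Euler's criterion: 4^{15} ≡ 1 (mod 31). Since this equals 1, 4 is a QR.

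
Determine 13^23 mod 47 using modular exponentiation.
By repeated squaring mod 47: 13^{1}≡13, 13^{2}≡28, 13^{4}≡32, 13^{8}≡37, 13^{16}≡6. Then 13^{23} = 13^{16+4+2+1} ≡ 6 × 32 × 28 × 13 ≡ 46 mod 47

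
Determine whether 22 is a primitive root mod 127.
22^{9} ≡ 1 (mod 127) and 9 < 126, so ord_127(22) = 9 ≠ 126 and 22 is not a primitive root.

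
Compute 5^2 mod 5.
5^{2} = 25 ≡ 0 (mod 5)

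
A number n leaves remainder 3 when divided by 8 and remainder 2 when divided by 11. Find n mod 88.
M = 8 × 11 = 88. M₁ = 11, y₁ ≡ 3 mod 8. M₂ = 8, y₂ ≡ 7 mod 11. n = 3×11×3 + 2×8×7 ≡ 35 mod 88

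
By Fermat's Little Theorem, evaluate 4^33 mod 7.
By Fermat: 4^{6} ≡ 1 (mod 7). 33 = 5×6 + 3. So 4^{33} ≡ 4^{3} ≡ 1 (mod 7)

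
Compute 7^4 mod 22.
7^{4} = 2401 ≡ 3 (mod 22)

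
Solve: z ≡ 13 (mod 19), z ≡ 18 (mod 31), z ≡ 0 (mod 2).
M = 19 × 31 × 2 = 1178. M₁ = 62, y₁ ≡ 4 (mod 19). M₂ = 38, y₂ ≡ 9 (mod 31). M₃ = 589, y₃ ≡ 1 (mod 2). z = 13×62×4 + 18×38×9 + 0×589×1 ≡ 1134 (mod 1178)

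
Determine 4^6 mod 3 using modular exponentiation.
Using Fermat: 4^{2} ≡ 1 (mod 3). 6 ≡ 0 (mod 2). So 4^{6} ≡ 4^{0} ≡ 1 (mod 3)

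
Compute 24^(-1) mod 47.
Since 47 is prime, by Fermat 24^(-1) ≡ 24^{45} ≡ 2 mod 47. Verify: 24 × 2 = 48 ≡ 1 mod 47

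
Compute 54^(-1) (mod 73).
Since 73 is prime, by Fermat 54^(-1) ≡ 54^{71} ≡ 23 (mod 73). Verify: 54 × 23 = 1242 ≡ 1 (mod 73)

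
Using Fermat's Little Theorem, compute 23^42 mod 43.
By Fermat's Little Theorem, 23^{42} ≡ 1 mod 43 since 43 is prime and gcd(23, 43) = 1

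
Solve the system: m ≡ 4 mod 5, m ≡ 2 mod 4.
M = 5 × 4 = 20. M₁ = 4, y₁ ≡ 4 mod 5. M₂ = 5, y₂ ≡ 1 mod 4. m = 4×4×4 + 2×5×1 ≡ 14 mod 20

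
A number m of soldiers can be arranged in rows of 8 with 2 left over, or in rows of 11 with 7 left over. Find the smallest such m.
M = 8 × 11 = 88. M₁ = 11, y₁ ≡ 3 mod 8. M₂ = 8, y₂ ≡ 7 mod 11. m = 2×11×3 + 7×8×7 ≡ 18 mod 88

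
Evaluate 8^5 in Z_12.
By repeated squaring mod 12: 8^{1}≡8, 8^{2}≡4, 8^{4}≡4. Then 8^{5} = 8^{4+1} ≡ 4 × 8 ≡ 8 mod 12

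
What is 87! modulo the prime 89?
(88)! = (87)! × (88) ≡ -1 mod 89. So (87)! ≡ -1 × (88)^(-1) ≡ (-1)×(-1) = 1 mod 89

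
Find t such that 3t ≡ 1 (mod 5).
Since 5 is prime, by Fermat 3^(-1) ≡ 3^{3} ≡ 2 (mod 5). Verify: 3 × 2 = 6 ≡ 1 (mod 5)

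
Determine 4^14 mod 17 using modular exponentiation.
By repeated squaring (mod 17): 4^{1}≡4, 4^{2}≡16, 4^{4}≡1, 4^{8}≡1. Then 4^{14} = 4^{8+4+2} ≡ 1 × 1 × 16 ≡ 16 (mod 17)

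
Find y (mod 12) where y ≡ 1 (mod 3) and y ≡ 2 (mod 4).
M = 3 × 4 = 12. M₁ = 4, y₁ ≡ 1 (mod 3). M₂ = 3, y₂ ≡ 3 (mod 4). y = 1×4×1 + 2×3×3 ≡ 10 (mod 12)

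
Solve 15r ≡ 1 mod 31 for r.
Since 31 is prime, by Fermat 15^(-1) ≡ 15^{29} ≡ 29 mod 31. Verify: 15 × 29 = 435 ≡ 1 mod 31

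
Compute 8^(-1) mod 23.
Since 23 is prime, by Fermat 8^(-1) ≡ 8^{21} ≡ 3 mod 23. Verify: 8 × 3 = 24 ≡ 1 mod 23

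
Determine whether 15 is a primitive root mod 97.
ord_97(15) divides 96. For each prime q|96: 15^{48}≡96, 15^{32}≡61, none ≡ 1. So 15 has order 96 and is a primitive root mod 97.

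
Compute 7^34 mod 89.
By repeated squaring (mod 89): 7^{1}≡7, 7^{2}≡49, 7^{4}≡87, 7^{8}≡4, 7^{16}≡16, 7^{32}≡78. Then 7^{34} = 7^{32+2} ≡ 78 × 49 ≡ 84 (mod 89)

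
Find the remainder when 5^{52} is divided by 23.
By Fermat: 5^{22} ≡ 1 (mod 23). 52 = 2×22 + 8. So 5^{52} ≡ 5^{8} ≡ 16 (mod 23)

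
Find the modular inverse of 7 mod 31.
Since 31 is prime, by Fermat 7^(-1) ≡ 7^{29} ≡ 9 (mod 31). Verify: 7 × 9 = 63 ≡ 1 (mod 31)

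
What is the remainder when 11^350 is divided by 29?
Using Fermat: 11^{28} ≡ 1 (mod 29). 350 ≡ 14 (mod 28). So 11^{350} ≡ 11^{14} ≡ 28 (mod 29)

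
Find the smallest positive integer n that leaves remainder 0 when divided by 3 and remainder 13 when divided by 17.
M = 3 × 17 = 51. M₁ = 17, y₁ ≡ 2 (mod 3). M₂ = 3, y₂ ≡ 6 (mod 17). n = 0×17×2 + 13×3×6 ≡ 30 (mod 51)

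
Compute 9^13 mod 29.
By repeated squaring mod 29: 9^{1}≡9, 9^{2}≡23, 9^{4}≡7, 9^{8}≡20. Then 9^{13} = 9^{8+4+1} ≡ 20 × 7 × 9 ≡ 13 mod 29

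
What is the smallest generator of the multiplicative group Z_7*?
g = 3. For each prime q|6: 3^{3}≡6, 3^{2}≡2, none ≡ 1, so ord_7(3) = 6 and 3 is a primitive root.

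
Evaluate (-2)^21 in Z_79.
By repeated squaring mod 79: (-2)^{1}≡77, (-2)^{2}≡4, (-2)^{4}≡16, (-2)^{8}≡19, (-2)^{16}≡45. Then (-2)^{21} = (-2)^{16+4+1} ≡ 45 × 16 × 77 ≡ 61 mod 79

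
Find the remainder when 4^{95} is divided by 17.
By Fermat: 4^{16} ≡ 1 mod 17. 95 = 5×16 + 15. So 4^{95} ≡ 4^{15} ≡ 13 mod 17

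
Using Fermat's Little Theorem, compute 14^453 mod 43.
By Fermat: 14^{42} ≡ 1 (mod 43). 453 ≡ 33 (mod 42). So 14^{453} ≡ 14^{33} ≡ 11 (mod 43)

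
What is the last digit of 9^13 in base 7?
Using Fermat: 9^{6} ≡ 1 mod 7. 13 ≡ 1 mod 6. So 9^{13} ≡ 9^{1} ≡ 2 mod 7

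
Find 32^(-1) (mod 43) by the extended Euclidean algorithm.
Extended GCD: 32(-4) + 43(3) = 1. So 32^(-1) ≡ -4 ≡ 39 (mod 43). Verify: 32 × 39 = 1248 ≡ 1 (mod 43)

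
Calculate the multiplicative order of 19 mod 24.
Powers of 19 mod 24: 19^1≡19, 19^2≡1. ord_24(19) = 2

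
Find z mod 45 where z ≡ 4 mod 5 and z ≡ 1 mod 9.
M = 5 × 9 = 45. M₁ = 9, y₁ ≡ 4 mod 5. M₂ = 5, y₂ ≡ 2 mod 9. z = 4×9×4 + 1×5×2 ≡ 19 mod 45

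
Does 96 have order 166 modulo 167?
96^{83} ≡ 1 mod 167 and 83 < 166, so ord_167(96) = 83 ≠ 166 and 96 is not a primitive root.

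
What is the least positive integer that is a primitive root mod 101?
g = 2. Powers: [2, 4, 8, 16, 32, 64, 27, 54, ...] generates all 100 non-zero residues.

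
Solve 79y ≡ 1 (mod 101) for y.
Since 101 is prime, by Fermat 79^(-1) ≡ 79^{99} ≡ 78 (mod 101). Verify: 79 × 78 = 6162 ≡ 1 (mod 101)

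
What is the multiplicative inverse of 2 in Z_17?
Since 17 is prime, by Fermat 2^(-1) ≡ 2^{15} ≡ 9 (mod 17). Verify: 2 × 9 = 18 ≡ 1 (mod 17)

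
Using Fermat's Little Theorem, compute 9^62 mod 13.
By Fermat: 9^{12} ≡ 1 mod 13. 62 = 5×12 + 2. So 9^{62} ≡ 9^{2} ≡ 3 mod 13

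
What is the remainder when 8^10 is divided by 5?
Using Fermat: 8^{4} ≡ 1 mod 5. 10 ≡ 2 mod 4. So 8^{10} ≡ 8^{2} ≡ 4 mod 5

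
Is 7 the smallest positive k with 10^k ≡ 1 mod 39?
Powers of 10 mod 39: 10^1≡10, 10^2≡22, 10^3≡25, 10^4≡16, 10^5≡4, 10^6≡1. Already 10^6≡1, so the order is 6 < 7. No, the actual order is 6.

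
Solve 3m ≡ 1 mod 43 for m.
Since 43 is prime, by Fermat 3^(-1) ≡ 3^{41} ≡ 29 mod 43. Verify: 3 × 29 = 87 ≡ 1 mod 43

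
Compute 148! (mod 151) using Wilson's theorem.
(150)! = (148)! × (149) × (150) ≡ -1 (mod 151). So (148)! ≡ -1 × [(150)(149)]^(-1) ≡ 75 (mod 151)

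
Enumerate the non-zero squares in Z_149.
Squares in Z_149*: {1, 4, 5, 6, 7, 9, 16, 17, 19, 20, 22, 24, 25, 26, 28, 29, 30, 31, 33, 35, 36, 37, 39, 42, 45, 46, 47, 49, 53, 54, 61, 63, 64, 67, 68, 69, 73, 76, 80, 81, 82, 85, 86, 88, 95, 96, 100, 102, 103, 104, 107, 110, 112, 113, 114, 116, 118, 119, 120, 121, 123, 124, 125, 127, 129, 130, 132, 133, 140, 142, 143, 144, 145, 148}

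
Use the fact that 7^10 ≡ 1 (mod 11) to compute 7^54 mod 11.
By Fermat: 7^{10} ≡ 1 (mod 11). 54 = 5×10 + 4. So 7^{54} ≡ 7^{4} ≡ 3 (mod 11)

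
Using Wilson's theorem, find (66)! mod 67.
By Wilson's theorem, (66)! ≡ -1 ≡ 66 mod 67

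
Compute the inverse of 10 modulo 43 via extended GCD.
Extended GCD: 10(13) + 43(-3) = 1. So 10^(-1) ≡ 13 mod 43. Verify: 10 × 13 = 130 ≡ 1 mod 43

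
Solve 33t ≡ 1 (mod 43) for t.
Since 43 is prime, by Fermat 33^(-1) ≡ 33^{41} ≡ 30 (mod 43). Verify: 33 × 30 = 990 ≡ 1 (mod 43)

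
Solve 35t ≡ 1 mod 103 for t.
Since 103 is prime, by Fermat 35^(-1) ≡ 35^{101} ≡ 53 mod 103. Verify: 35 × 53 = 1855 ≡ 1 mod 103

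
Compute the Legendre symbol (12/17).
(12/17) = 12^{8} mod 17 = -1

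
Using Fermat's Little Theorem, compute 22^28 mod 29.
By Fermat's Little Theorem, 22^{28} ≡ 1 (mod 29) since 29 is prime and gcd(22, 29) = 1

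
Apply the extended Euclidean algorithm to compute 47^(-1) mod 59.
Extended GCD: 47(-5) + 59(4) = 1. So 47^(-1) ≡ -5 ≡ 54 mod 59. Verify: 47 × 54 = 2538 ≡ 1 mod 59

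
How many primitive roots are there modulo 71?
There are φ(71-1) = φ(70) = 24 primitive roots modulo 71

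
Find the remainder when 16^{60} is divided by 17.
By Fermat: 16^{16} ≡ 1 (mod 17). 60 = 3×16 + 12. So 16^{60} ≡ 16^{12} ≡ 1 (mod 17)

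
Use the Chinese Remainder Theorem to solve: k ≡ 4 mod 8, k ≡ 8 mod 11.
M = 8 × 11 = 88. M₁ = 11, y₁ ≡ 3 mod 8. M₂ = 8, y₂ ≡ 7 mod 11. k = 4×11×3 + 8×8×7 ≡ 52 mod 88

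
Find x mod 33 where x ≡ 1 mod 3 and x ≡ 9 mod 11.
M = 3 × 11 = 33. M₁ = 11, y₁ ≡ 2 mod 3. M₂ = 3, y₂ ≡ 4 mod 11. x = 1×11×2 + 9×3×4 ≡ 31 mod 33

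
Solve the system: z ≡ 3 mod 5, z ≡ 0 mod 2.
M = 5 × 2 = 10. M₁ = 2, y₁ ≡ 3 mod 5. M₂ = 5, y₂ ≡ 1 mod 2. z = 3×2×3 + 0×5×1 ≡ 8 mod 10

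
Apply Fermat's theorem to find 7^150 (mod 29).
By Fermat: 7^{28} ≡ 1 (mod 29). 150 = 5×28 + 10. So 7^{150} ≡ 7^{10} ≡ 24 (mod 29)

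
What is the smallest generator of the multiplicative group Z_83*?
g = 2. For each prime q|82: 2^{41}≡82, 2^{2}≡4, none ≡ 1, so ord_83(2) = 82 and 2 is a primitive root.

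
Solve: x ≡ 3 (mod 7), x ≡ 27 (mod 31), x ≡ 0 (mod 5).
M = 7 × 31 × 5 = 1085. M₁ = 155, y₁ ≡ 1 (mod 7). M₂ = 35, y₂ ≡ 8 (mod 31). M₃ = 217, y₃ ≡ 3 (mod 5). x = 3×155×1 + 27×35×8 + 0×217×3 ≡ 430 (mod 1085)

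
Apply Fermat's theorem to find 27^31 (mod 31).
By Fermat: 27^{30} ≡ 1 (mod 31). So 27^{31} = 27^{30} · 27^{1} ≡ 27^{1} ≡ 27 (mod 31)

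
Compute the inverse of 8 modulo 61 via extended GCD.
Extended GCD: 8(23) + 61(-3) = 1. So 8^(-1) ≡ 23 (mod 61). Verify: 8 × 23 = 184 ≡ 1 (mod 61)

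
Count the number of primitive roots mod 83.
There are φ(83-1) = φ(82) = 40 primitive roots modulo 83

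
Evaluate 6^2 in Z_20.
6^{2} = 36 ≡ 16 mod 20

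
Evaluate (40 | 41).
(40/41) = 40^{20} mod 41 = 1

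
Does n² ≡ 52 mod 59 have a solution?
By Euler's criterion: 52^{29} ≡ 58 mod 59. Since this equals -1 (≡ 58), 52 is not a QR.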